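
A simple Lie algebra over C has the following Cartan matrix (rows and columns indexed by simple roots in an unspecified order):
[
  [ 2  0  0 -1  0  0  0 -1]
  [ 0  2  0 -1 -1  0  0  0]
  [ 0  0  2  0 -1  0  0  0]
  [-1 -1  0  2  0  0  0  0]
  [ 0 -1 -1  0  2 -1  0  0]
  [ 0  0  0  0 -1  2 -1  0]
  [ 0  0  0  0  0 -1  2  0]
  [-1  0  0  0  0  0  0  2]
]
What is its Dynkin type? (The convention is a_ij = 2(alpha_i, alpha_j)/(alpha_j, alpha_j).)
The matrix has rank 8 with 2's on the diagonal. Reading the off-diagonal entries as Dynkin edges (a single edge where a_ij = a_ji = -1; a double or triple edge where a_ij * a_ji = 2 or 3), the diagram is a chain of 7 nodes with one extra node attached to the third node from one end (E_8). One simple-root ordering that puts it in standard form is (alpha_7, alpha_3, alpha_6, alpha_5, alpha_2, alpha_4, alpha_1, alpha_8). So the algebra is type E_8.

E_8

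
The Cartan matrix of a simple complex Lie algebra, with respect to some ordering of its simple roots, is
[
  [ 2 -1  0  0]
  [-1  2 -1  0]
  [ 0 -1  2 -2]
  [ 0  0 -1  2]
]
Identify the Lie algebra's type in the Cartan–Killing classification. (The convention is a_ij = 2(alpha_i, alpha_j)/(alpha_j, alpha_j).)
The matrix has rank 4 with 2's on the diagonal. Reading the off-diagonal entries as Dynkin edges (a single edge where a_ij = a_ji = -1; a double or triple edge where a_ij * a_ji = 2 or 3), the diagram is a chain of 4 nodes with a double edge at one end; the terminal node there is the unique short simple root (B_4). One simple-root ordering that puts it in standard form is (alpha_1, alpha_2, alpha_3, alpha_4). So the algebra is type B_4, i.e. so(9).

B4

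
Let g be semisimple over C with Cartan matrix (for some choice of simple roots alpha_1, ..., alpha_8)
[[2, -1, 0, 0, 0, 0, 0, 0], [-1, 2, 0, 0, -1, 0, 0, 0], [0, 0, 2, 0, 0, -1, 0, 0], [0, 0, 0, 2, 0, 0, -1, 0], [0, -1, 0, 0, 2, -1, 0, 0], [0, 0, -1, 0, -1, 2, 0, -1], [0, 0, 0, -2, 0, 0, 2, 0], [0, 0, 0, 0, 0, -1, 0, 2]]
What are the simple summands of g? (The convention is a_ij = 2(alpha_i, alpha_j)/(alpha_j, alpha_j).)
type B_2 + type D_6

The diagram associated to this matrix has two connected components: the simple roots {alpha_4, alpha_7} form a chain of 2 nodes with a double edge at one end; the terminal node there is the unique short simple root (B_2), and {alpha_1, alpha_2, alpha_3, alpha_5, alpha_6, alpha_8} form a chain of 4 nodes with a fork of two nodes at one end (D_6). A semisimple Lie algebra decomposes uniquely as the direct sum of simple ideals, one per connected component of its Dynkin diagram, so g ≅ B_2 ⊕ D_6 (dimension 10 + 66 = 76).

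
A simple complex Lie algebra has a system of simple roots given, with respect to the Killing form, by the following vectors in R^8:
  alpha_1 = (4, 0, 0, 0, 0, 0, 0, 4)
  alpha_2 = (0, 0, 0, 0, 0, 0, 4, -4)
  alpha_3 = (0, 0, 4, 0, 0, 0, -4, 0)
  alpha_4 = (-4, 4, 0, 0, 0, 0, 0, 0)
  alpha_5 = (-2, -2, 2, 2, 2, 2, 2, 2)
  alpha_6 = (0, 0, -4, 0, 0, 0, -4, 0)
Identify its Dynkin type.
Compute the Cartan integers a_ij = 2(alpha_i, alpha_j)/(alpha_j, alpha_j); the resulting 6x6 Cartan matrix is
[[2, -1, 0, -1, 0, 0], [-1, 2, -1, 0, 0, -1], [0, -1, 2, 0, 0, 0], [-1, 0, 0, 2, 0, 0], [0, 0, 0, 0, 2, -1], [0, -1, 0, 0, -1, 2]].
All simple roots have the same length, so the diagram is simply laced. The associated Dynkin diagram is a chain of 5 nodes with one extra node attached to the third node from one end (E_6), so the type is E_6.

E6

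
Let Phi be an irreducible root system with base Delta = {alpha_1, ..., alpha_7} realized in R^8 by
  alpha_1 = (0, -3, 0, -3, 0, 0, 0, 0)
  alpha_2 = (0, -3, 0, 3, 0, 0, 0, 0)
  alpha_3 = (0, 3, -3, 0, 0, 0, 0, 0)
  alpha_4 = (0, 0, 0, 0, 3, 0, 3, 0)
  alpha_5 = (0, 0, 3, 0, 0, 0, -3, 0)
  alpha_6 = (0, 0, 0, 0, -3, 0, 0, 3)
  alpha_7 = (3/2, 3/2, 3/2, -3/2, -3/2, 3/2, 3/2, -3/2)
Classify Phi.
Compute the Cartan integers a_ij = 2(alpha_i, alpha_j)/(alpha_j, alpha_j); the resulting 7x7 Cartan matrix is
[[2, 0, -1, 0, 0, 0, 0], [0, 2, -1, 0, 0, 0, -1], [-1, -1, 2, 0, -1, 0, 0], [0, 0, 0, 2, -1, -1, 0], [0, 0, -1, -1, 2, 0, 0], [0, 0, 0, -1, 0, 2, 0], [0, -1, 0, 0, 0, 0, 2]].
All simple roots have the same length, so the diagram is simply laced. The associated Dynkin diagram is a chain of 6 nodes with one extra node attached to the third node from one end (E_7), so the type is E_7.

E_7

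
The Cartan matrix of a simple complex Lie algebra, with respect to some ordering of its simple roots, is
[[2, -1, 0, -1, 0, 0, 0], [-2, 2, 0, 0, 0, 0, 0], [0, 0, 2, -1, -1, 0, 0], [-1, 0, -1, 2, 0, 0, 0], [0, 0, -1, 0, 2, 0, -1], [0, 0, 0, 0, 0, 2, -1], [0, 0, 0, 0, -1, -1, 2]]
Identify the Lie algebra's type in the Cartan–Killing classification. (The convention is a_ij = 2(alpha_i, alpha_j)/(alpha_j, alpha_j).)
The matrix has rank 7 with 2's on the diagonal. Reading the off-diagonal entries as Dynkin edges (a single edge where a_ij = a_ji = -1; a double or triple edge where a_ij * a_ji = 2 or 3), the diagram is a chain of 7 nodes with a double edge at one end; the terminal node there is the unique long simple root (C_7). One simple-root ordering that puts it in standard form is (alpha_6, alpha_7, alpha_5, alpha_3, alpha_4, alpha_1, alpha_2). So the algebra is type C_7, i.e. sp(14).

C_7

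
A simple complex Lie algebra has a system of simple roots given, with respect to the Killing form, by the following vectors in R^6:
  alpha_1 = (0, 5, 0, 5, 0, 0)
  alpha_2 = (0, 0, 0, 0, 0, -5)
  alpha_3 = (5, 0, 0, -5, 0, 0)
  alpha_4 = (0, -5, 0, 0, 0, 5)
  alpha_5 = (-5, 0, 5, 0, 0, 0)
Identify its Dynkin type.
Compute the Cartan integers a_ij = 2(alpha_i, alpha_j)/(alpha_j, alpha_j); the resulting 5x5 Cartan matrix is
[[2, 0, -1, -1, 0], [0, 2, 0, -1, 0], [-1, 0, 2, 0, -1], [-1, -2, 0, 2, 0], [0, 0, -1, 0, 2]].
The roots have two lengths (squared-length ratio 2:1); the short ones are alpha_{2}. The associated Dynkin diagram is a chain of 5 nodes with a double edge at one end; the terminal node there is the unique short simple root (B_5), so the type is B_5 (the algebra so(11)).

type B_5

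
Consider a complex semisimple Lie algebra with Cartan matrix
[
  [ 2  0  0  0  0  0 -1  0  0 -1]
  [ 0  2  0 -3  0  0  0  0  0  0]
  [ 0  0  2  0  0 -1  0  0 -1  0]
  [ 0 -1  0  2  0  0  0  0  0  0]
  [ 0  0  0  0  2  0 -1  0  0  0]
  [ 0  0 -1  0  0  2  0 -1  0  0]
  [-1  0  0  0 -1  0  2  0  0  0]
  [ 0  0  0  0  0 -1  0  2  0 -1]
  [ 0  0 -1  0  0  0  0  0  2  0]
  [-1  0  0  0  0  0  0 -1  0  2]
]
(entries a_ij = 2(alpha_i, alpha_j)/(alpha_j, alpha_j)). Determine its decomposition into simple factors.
A_8 (sl(9)) + G_2

The diagram associated to this matrix has two connected components: the simple roots {alpha_1, alpha_3, alpha_5, alpha_6, alpha_7, alpha_8, alpha_9, alpha_10} form a chain of 8 nodes with single edges (A_8), and {alpha_2, alpha_4} form two nodes joined by a triple edge (G_2). A semisimple Lie algebra decomposes uniquely as the direct sum of simple ideals, one per connected component of its Dynkin diagram, so g ≅ A_8 ⊕ G_2 (dimension 80 + 14 = 94).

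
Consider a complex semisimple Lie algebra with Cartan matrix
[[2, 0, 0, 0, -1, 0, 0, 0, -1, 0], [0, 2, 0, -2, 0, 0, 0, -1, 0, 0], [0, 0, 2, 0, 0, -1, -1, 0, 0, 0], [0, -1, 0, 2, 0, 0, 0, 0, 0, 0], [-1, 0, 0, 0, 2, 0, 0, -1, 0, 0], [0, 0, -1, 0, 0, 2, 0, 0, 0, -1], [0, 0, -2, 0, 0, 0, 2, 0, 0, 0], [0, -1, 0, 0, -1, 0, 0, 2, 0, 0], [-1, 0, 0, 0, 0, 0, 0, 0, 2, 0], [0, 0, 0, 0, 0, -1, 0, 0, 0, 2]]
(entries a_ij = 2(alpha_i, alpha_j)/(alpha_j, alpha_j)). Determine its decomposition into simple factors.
The diagram associated to this matrix has two connected components: the simple roots {alpha_1, alpha_2, alpha_4, alpha_5, alpha_8, alpha_9} form a chain of 6 nodes with a double edge at one end; the terminal node there is the unique short simple root (B_6), and {alpha_3, alpha_6, alpha_7, alpha_10} form a chain of 4 nodes with a double edge at one end; the terminal node there is the unique long simple root (C_4). A semisimple Lie algebra decomposes uniquely as the direct sum of simple ideals, one per connected component of its Dynkin diagram, so g ≅ B_6 ⊕ C_4 (dimension 78 + 36 = 114).

type B_6 ⊕ type C_4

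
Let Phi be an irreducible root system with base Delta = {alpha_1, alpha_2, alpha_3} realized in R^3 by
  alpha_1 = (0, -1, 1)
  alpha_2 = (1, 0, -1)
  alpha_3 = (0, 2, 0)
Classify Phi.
Compute the Cartan integers a_ij = 2(alpha_i, alpha_j)/(alpha_j, alpha_j); the resulting 3x3 Cartan matrix is
[[2, -1, -1], [-1, 2, 0], [-2, 0, 2]].
The roots have two lengths (squared-length ratio 2:1); the short ones are alpha_{1,2}. The associated Dynkin diagram is a chain of 3 nodes with a double edge at one end; the terminal node there is the unique long simple root (C_3), so the type is C_3 (the algebra sp(6)).

C3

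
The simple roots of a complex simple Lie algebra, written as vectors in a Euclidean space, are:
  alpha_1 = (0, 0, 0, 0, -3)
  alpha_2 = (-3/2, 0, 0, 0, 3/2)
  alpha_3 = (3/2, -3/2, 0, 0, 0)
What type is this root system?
Compute the Cartan integers a_ij = 2(alpha_i, alpha_j)/(alpha_j, alpha_j); the resulting 3x3 Cartan matrix is
[[2, -2, 0], [-1, 2, -1], [0, -1, 2]].
The roots have two lengths (squared-length ratio 2:1); the short ones are alpha_{2,3}. The associated Dynkin diagram is a chain of 3 nodes with a double edge at one end; the terminal node there is the unique long simple root (C_3), so the type is C_3 (the algebra sp(6)).

C_3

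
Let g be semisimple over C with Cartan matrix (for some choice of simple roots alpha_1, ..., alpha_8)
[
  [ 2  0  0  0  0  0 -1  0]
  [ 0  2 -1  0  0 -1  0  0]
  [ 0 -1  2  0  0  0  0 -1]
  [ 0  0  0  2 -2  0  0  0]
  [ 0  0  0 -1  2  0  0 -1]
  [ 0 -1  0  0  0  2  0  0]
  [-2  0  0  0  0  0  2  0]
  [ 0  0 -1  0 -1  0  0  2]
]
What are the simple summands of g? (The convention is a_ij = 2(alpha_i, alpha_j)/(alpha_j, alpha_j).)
The diagram associated to this matrix has two connected components: the simple roots {alpha_1, alpha_7} form a chain of 2 nodes with a double edge at one end; the terminal node there is the unique short simple root (B_2), and {alpha_2, alpha_3, alpha_4, alpha_5, alpha_6, alpha_8} form a chain of 6 nodes with a double edge at one end; the terminal node there is the unique long simple root (C_6). A semisimple Lie algebra decomposes uniquely as the direct sum of simple ideals, one per connected component of its Dynkin diagram, so g ≅ B_2 ⊕ C_6 (dimension 10 + 78 = 88).

type B_2 + type C_6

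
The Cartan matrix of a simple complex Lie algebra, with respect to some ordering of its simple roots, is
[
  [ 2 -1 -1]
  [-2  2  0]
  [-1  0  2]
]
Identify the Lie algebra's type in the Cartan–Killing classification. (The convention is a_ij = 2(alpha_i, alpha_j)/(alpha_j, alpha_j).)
C3

The matrix has rank 3 with 2's on the diagonal. Reading the off-diagonal entries as Dynkin edges (a single edge where a_ij = a_ji = -1; a double or triple edge where a_ij * a_ji = 2 or 3), the diagram is a chain of 3 nodes with a double edge at one end; the terminal node there is the unique long simple root (C_3). One simple-root ordering that puts it in standard form is (alpha_3, alpha_1, alpha_2). So the algebra is type C_3, i.e. sp(6).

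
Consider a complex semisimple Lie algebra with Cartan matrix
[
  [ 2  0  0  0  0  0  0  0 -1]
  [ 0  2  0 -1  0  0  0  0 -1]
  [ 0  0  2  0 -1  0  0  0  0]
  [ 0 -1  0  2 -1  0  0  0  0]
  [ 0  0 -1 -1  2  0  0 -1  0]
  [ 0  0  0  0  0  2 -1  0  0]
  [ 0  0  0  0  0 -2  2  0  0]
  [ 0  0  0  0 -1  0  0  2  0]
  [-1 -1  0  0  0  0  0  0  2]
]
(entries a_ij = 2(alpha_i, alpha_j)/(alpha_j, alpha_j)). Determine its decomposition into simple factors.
B2 ⊕ D7

The diagram associated to this matrix has two connected components: the simple roots {alpha_6, alpha_7} form a chain of 2 nodes with a double edge at one end; the terminal node there is the unique short simple root (B_2), and {alpha_1, alpha_2, alpha_3, alpha_4, alpha_5, alpha_8, alpha_9} form a chain of 5 nodes with a fork of two nodes at one end (D_7). A semisimple Lie algebra decomposes uniquely as the direct sum of simple ideals, one per connected component of its Dynkin diagram, so g ≅ B_2 ⊕ D_7 (dimension 10 + 91 = 101).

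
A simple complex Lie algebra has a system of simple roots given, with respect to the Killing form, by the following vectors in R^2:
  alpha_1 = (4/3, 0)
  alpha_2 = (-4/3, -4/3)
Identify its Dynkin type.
Compute the Cartan integers a_ij = 2(alpha_i, alpha_j)/(alpha_j, alpha_j); the resulting 2x2 Cartan matrix is
[[2, -1], [-2, 2]].
The roots have two lengths (squared-length ratio 2:1); the short ones are alpha_{1}. The associated Dynkin diagram is a chain of 2 nodes with a double edge at one end; the terminal node there is the unique short simple root (B_2), so the type is B_2 (the algebra so(5)).

B_2 (so(5))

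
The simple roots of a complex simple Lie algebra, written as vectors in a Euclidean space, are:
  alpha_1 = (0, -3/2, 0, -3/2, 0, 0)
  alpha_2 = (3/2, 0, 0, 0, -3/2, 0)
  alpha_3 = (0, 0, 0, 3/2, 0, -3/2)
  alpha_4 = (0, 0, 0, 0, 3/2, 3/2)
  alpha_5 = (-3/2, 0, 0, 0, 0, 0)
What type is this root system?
B_5

Compute the Cartan integers a_ij = 2(alpha_i, alpha_j)/(alpha_j, alpha_j); the resulting 5x5 Cartan matrix is
[[2, 0, -1, 0, 0], [0, 2, 0, -1, -2], [-1, 0, 2, -1, 0], [0, -1, -1, 2, 0], [0, -1, 0, 0, 2]].
The roots have two lengths (squared-length ratio 2:1); the short ones are alpha_{5}. The associated Dynkin diagram is a chain of 5 nodes with a double edge at one end; the terminal node there is the unique short simple root (B_5), so the type is B_5 (the algebra so(11)).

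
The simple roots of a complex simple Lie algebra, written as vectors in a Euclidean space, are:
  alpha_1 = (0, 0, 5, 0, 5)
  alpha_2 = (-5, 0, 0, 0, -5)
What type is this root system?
type A_2

Compute the Cartan integers a_ij = 2(alpha_i, alpha_j)/(alpha_j, alpha_j); the resulting 2x2 Cartan matrix is
[[2, -1], [-1, 2]].
All simple roots have the same length, so the diagram is simply laced. The associated Dynkin diagram is a chain of 2 nodes with single edges (A_2), so the type is A_2 (the algebra sl(3)).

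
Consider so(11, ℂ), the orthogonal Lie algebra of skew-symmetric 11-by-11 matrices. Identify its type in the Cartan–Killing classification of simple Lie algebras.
This is so(11) with 11 odd, which has dimension 11(11-1)/2 = 55 and rank (11-1)/2 = 5. In the classification of classical Lie algebras, the orthogonal algebra so(2n+1) in an odd number of variables has type B_n; here n = 5, so the Dynkin diagram is a chain of 5 nodes with a double edge at one end; the terminal node there is the unique short simple root (B_5). Hence the type is B_5.

B_5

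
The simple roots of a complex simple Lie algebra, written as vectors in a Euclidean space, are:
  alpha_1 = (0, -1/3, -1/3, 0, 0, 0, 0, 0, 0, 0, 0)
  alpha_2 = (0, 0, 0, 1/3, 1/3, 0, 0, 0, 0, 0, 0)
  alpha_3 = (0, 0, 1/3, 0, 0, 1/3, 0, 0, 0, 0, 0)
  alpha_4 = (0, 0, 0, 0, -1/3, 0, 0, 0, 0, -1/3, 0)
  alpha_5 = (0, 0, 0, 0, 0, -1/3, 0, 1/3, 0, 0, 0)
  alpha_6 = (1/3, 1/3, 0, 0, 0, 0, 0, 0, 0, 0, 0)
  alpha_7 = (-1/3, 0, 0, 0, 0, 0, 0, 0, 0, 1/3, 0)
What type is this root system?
A7

Compute the Cartan integers a_ij = 2(alpha_i, alpha_j)/(alpha_j, alpha_j); the resulting 7x7 Cartan matrix is
[[2, 0, -1, 0, 0, -1, 0], [0, 2, 0, -1, 0, 0, 0], [-1, 0, 2, 0, -1, 0, 0], [0, -1, 0, 2, 0, 0, -1], [0, 0, -1, 0, 2, 0, 0], [-1, 0, 0, 0, 0, 2, -1], [0, 0, 0, -1, 0, -1, 2]].
All simple roots have the same length, so the diagram is simply laced. The associated Dynkin diagram is a chain of 7 nodes with single edges (A_7), so the type is A_7 (the algebra sl(8)).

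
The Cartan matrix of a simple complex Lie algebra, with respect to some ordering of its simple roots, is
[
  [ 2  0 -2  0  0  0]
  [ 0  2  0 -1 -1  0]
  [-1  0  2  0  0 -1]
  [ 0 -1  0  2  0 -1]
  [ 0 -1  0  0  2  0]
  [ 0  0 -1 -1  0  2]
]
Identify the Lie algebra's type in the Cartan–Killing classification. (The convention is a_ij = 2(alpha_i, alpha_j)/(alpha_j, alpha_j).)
type C_6

The matrix has rank 6 with 2's on the diagonal. Reading the off-diagonal entries as Dynkin edges (a single edge where a_ij = a_ji = -1; a double or triple edge where a_ij * a_ji = 2 or 3), the diagram is a chain of 6 nodes with a double edge at one end; the terminal node there is the unique long simple root (C_6). One simple-root ordering that puts it in standard form is (alpha_5, alpha_2, alpha_4, alpha_6, alpha_3, alpha_1). So the algebra is type C_6, i.e. sp(12).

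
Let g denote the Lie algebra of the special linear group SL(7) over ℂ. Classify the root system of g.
A_6 (sl(7))

This is sl(7), which has dimension 7^2 - 1 = 48 and rank 7 - 1 = 6 (a Cartan subalgebra is the diagonal traceless matrices). In the classification of classical Lie algebras, the special linear algebra sl(n+1) has type A_n; here n = 6, so the Dynkin diagram is a chain of 6 nodes with single edges (A_6). Hence the type is A_6.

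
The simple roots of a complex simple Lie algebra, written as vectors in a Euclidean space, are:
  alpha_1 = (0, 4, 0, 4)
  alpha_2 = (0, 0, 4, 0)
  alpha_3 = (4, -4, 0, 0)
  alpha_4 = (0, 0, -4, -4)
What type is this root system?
Compute the Cartan integers a_ij = 2(alpha_i, alpha_j)/(alpha_j, alpha_j); the resulting 4x4 Cartan matrix is
[[2, 0, -1, -1], [0, 2, 0, -1], [-1, 0, 2, 0], [-1, -2, 0, 2]].
The roots have two lengths (squared-length ratio 2:1); the short ones are alpha_{2}. The associated Dynkin diagram is a chain of 4 nodes with a double edge at one end; the terminal node there is the unique short simple root (B_4), so the type is B_4 (the algebra so(9)).

B_4 (so(9))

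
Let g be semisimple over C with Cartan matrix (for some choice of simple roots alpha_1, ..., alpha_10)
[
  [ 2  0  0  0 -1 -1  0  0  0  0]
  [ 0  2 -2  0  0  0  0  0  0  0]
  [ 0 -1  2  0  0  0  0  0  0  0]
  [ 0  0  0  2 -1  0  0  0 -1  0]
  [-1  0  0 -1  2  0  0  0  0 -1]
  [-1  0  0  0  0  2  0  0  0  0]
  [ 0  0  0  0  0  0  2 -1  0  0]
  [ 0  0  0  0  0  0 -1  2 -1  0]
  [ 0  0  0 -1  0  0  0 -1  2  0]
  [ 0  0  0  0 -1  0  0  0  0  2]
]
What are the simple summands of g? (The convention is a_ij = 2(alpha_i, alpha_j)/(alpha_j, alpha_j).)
B_2 (so(5)) ⊕ E_8

The diagram associated to this matrix has two connected components: the simple roots {alpha_2, alpha_3} form a chain of 2 nodes with a double edge at one end; the terminal node there is the unique short simple root (B_2), and {alpha_1, alpha_4, alpha_5, alpha_6, alpha_7, alpha_8, alpha_9, alpha_10} form a chain of 7 nodes with one extra node attached to the third node from one end (E_8). A semisimple Lie algebra decomposes uniquely as the direct sum of simple ideals, one per connected component of its Dynkin diagram, so g ≅ B_2 ⊕ E_8 (dimension 10 + 248 = 258).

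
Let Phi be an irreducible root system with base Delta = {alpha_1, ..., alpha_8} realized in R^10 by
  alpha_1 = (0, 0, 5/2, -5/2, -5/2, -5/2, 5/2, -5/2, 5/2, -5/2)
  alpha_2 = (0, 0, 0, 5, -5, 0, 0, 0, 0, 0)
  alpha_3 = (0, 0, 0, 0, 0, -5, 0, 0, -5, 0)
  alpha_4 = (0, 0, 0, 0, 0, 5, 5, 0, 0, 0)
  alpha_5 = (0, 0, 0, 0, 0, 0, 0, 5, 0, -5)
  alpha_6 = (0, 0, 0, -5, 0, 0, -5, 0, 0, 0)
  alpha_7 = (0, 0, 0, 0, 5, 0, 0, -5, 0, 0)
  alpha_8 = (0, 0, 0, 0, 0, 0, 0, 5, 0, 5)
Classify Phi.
E8

Compute the Cartan integers a_ij = 2(alpha_i, alpha_j)/(alpha_j, alpha_j); the resulting 8x8 Cartan matrix is
[[2, 0, 0, 0, 0, 0, 0, -1], [0, 2, 0, 0, 0, -1, -1, 0], [0, 0, 2, -1, 0, 0, 0, 0], [0, 0, -1, 2, 0, -1, 0, 0], [0, 0, 0, 0, 2, 0, -1, 0], [0, -1, 0, -1, 0, 2, 0, 0], [0, -1, 0, 0, -1, 0, 2, -1], [-1, 0, 0, 0, 0, 0, -1, 2]].
All simple roots have the same length, so the diagram is simply laced. The associated Dynkin diagram is a chain of 7 nodes with one extra node attached to the third node from one end (E_8), so the type is E_8.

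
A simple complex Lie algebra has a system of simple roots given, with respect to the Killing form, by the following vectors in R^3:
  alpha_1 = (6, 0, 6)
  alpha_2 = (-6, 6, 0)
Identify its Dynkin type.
type A_2

Compute the Cartan integers a_ij = 2(alpha_i, alpha_j)/(alpha_j, alpha_j); the resulting 2x2 Cartan matrix is
[[2, -1], [-1, 2]].
All simple roots have the same length, so the diagram is simply laced. The associated Dynkin diagram is a chain of 2 nodes with single edges (A_2), so the type is A_2 (the algebra sl(3)).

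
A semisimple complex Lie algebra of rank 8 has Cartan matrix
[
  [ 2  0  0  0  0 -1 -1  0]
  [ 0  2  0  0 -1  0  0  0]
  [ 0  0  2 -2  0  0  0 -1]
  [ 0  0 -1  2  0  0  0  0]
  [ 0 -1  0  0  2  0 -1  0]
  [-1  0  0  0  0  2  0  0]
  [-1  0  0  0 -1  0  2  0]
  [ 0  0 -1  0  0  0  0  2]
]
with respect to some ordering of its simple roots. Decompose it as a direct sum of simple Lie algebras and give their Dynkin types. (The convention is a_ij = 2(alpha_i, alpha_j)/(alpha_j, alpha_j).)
A_5 ⊕ B_3

The diagram associated to this matrix has two connected components: the simple roots {alpha_1, alpha_2, alpha_5, alpha_6, alpha_7} form a chain of 5 nodes with single edges (A_5), and {alpha_3, alpha_4, alpha_8} form a chain of 3 nodes with a double edge at one end; the terminal node there is the unique short simple root (B_3). A semisimple Lie algebra decomposes uniquely as the direct sum of simple ideals, one per connected component of its Dynkin diagram, so g ≅ A_5 ⊕ B_3 (dimension 35 + 21 = 56).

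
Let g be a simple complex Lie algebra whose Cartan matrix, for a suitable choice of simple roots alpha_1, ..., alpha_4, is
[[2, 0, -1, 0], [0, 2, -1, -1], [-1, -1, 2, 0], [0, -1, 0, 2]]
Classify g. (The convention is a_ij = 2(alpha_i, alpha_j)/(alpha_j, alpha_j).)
A_4 (sl(5))

The matrix has rank 4 with 2's on the diagonal. Reading the off-diagonal entries as Dynkin edges (a single edge where a_ij = a_ji = -1; a double or triple edge where a_ij * a_ji = 2 or 3), the diagram is a chain of 4 nodes with single edges (A_4). One simple-root ordering that puts it in standard form is (alpha_4, alpha_2, alpha_3, alpha_1). So the algebra is type A_4, i.e. sl(5).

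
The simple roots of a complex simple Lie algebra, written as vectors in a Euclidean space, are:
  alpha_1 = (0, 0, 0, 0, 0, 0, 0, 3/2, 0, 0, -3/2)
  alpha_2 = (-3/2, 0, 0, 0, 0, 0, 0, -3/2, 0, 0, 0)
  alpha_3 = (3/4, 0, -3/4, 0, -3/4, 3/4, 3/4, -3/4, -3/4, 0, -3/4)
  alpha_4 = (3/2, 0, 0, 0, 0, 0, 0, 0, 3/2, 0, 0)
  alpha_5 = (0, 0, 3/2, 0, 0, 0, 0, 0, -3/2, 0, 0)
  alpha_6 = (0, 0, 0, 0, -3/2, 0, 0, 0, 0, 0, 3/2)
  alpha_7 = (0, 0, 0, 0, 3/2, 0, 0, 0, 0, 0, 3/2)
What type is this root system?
Compute the Cartan integers a_ij = 2(alpha_i, alpha_j)/(alpha_j, alpha_j); the resulting 7x7 Cartan matrix is
[[2, -1, 0, 0, 0, -1, -1], [-1, 2, 0, -1, 0, 0, 0], [0, 0, 2, 0, 0, 0, -1], [0, -1, 0, 2, -1, 0, 0], [0, 0, 0, -1, 2, 0, 0], [-1, 0, 0, 0, 0, 2, 0], [-1, 0, -1, 0, 0, 0, 2]].
All simple roots have the same length, so the diagram is simply laced. The associated Dynkin diagram is a chain of 6 nodes with one extra node attached to the third node from one end (E_7), so the type is E_7.

E_7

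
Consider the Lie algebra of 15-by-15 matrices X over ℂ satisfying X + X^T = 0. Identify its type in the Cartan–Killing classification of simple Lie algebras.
B_7 (so(15))

This is so(15) with 15 odd, which has dimension 15(15-1)/2 = 105 and rank (15-1)/2 = 7. In the classification of classical Lie algebras, the orthogonal algebra so(2n+1) in an odd number of variables has type B_n; here n = 7, so the Dynkin diagram is a chain of 7 nodes with a double edge at one end; the terminal node there is the unique short simple root (B_7). Hence the type is B_7.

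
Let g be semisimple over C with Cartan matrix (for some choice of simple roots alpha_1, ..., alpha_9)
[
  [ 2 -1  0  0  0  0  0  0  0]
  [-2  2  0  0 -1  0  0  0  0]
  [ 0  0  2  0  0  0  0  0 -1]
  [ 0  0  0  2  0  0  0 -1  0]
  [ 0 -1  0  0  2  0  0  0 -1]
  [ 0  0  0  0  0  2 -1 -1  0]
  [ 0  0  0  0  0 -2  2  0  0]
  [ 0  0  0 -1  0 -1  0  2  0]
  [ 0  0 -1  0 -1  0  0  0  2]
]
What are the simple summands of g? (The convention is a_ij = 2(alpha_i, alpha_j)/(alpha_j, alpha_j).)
type B_5 ⊕ type C_4

The diagram associated to this matrix has two connected components: the simple roots {alpha_1, alpha_2, alpha_3, alpha_5, alpha_9} form a chain of 5 nodes with a double edge at one end; the terminal node there is the unique short simple root (B_5), and {alpha_4, alpha_6, alpha_7, alpha_8} form a chain of 4 nodes with a double edge at one end; the terminal node there is the unique long simple root (C_4). A semisimple Lie algebra decomposes uniquely as the direct sum of simple ideals, one per connected component of its Dynkin diagram, so g ≅ B_5 ⊕ C_4 (dimension 55 + 36 = 91).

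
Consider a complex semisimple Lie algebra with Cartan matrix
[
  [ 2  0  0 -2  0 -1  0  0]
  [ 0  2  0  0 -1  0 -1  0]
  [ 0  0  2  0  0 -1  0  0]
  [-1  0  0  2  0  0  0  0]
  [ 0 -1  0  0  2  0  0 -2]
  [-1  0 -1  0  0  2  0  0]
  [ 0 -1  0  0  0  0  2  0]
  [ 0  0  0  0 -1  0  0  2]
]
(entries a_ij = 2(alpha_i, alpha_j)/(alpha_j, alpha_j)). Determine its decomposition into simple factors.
B_4 ⊕ B_4

The diagram associated to this matrix has two connected components: the simple roots {alpha_1, alpha_3, alpha_4, alpha_6} form a chain of 4 nodes with a double edge at one end; the terminal node there is the unique short simple root (B_4), and {alpha_2, alpha_5, alpha_7, alpha_8} form a chain of 4 nodes with a double edge at one end; the terminal node there is the unique short simple root (B_4). A semisimple Lie algebra decomposes uniquely as the direct sum of simple ideals, one per connected component of its Dynkin diagram, so g ≅ B_4 ⊕ B_4 (dimension 36 + 36 = 72).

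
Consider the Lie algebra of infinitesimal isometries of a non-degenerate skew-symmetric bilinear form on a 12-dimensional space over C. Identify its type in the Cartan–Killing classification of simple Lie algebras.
This is sp(12), which has dimension 12(12+1)/2 = 78 and rank 12/2 = 6. In the classification of classical Lie algebras, the symplectic algebra sp(2n) has type C_n; here n = 6, so the Dynkin diagram is a chain of 6 nodes with a double edge at one end; the terminal node there is the unique long simple root (C_6). Hence the type is C_6.

type C_6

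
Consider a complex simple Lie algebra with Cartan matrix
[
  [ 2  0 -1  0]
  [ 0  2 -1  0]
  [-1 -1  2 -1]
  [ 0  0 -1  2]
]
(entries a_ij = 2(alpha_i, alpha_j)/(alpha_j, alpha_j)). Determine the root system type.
The matrix has rank 4 with 2's on the diagonal. Reading the off-diagonal entries as Dynkin edges (a single edge where a_ij = a_ji = -1; a double or triple edge where a_ij * a_ji = 2 or 3), the diagram is a chain of 2 nodes with a fork of two nodes at one end (D_4). One simple-root ordering that puts it in standard form is (alpha_1, alpha_3, alpha_4, alpha_2). So the algebra is type D_4, i.e. so(8).

type D_4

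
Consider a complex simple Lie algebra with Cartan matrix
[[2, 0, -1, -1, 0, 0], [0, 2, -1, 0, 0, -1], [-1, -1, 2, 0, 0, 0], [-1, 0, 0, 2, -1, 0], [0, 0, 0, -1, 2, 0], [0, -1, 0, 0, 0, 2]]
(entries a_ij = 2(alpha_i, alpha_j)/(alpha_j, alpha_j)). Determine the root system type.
A_6 (sl(7))

The matrix has rank 6 with 2's on the diagonal. Reading the off-diagonal entries as Dynkin edges (a single edge where a_ij = a_ji = -1; a double or triple edge where a_ij * a_ji = 2 or 3), the diagram is a chain of 6 nodes with single edges (A_6). One simple-root ordering that puts it in standard form is (alpha_6, alpha_2, alpha_3, alpha_1, alpha_4, alpha_5). So the algebra is type A_6, i.e. sl(7).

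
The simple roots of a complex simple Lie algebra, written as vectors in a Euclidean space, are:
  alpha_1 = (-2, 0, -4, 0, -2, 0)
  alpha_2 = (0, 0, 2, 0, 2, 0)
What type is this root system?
Compute the Cartan integers a_ij = 2(alpha_i, alpha_j)/(alpha_j, alpha_j); the resulting 2x2 Cartan matrix is
[[2, -3], [-1, 2]].
The roots have two lengths (squared-length ratio 3:1); the short ones are alpha_{2}. The associated Dynkin diagram is two nodes joined by a triple edge (G_2), so the type is G_2.

type G_2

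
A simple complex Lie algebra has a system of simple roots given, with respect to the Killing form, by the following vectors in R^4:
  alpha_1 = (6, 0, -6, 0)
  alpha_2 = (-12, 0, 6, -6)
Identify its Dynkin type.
Compute the Cartan integers a_ij = 2(alpha_i, alpha_j)/(alpha_j, alpha_j); the resulting 2x2 Cartan matrix is
[[2, -1], [-3, 2]].
The roots have two lengths (squared-length ratio 3:1); the short ones are alpha_{1}. The associated Dynkin diagram is two nodes joined by a triple edge (G_2), so the type is G_2.

G_2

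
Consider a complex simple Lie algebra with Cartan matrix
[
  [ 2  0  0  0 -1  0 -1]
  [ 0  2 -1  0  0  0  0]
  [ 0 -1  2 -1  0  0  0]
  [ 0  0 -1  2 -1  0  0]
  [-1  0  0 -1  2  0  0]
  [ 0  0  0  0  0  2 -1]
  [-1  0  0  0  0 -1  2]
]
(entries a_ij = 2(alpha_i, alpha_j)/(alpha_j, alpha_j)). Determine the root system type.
The matrix has rank 7 with 2's on the diagonal. Reading the off-diagonal entries as Dynkin edges (a single edge where a_ij = a_ji = -1; a double or triple edge where a_ij * a_ji = 2 or 3), the diagram is a chain of 7 nodes with single edges (A_7). One simple-root ordering that puts it in standard form is (alpha_2, alpha_3, alpha_4, alpha_5, alpha_1, alpha_7, alpha_6). So the algebra is type A_7, i.e. sl(8).

A_7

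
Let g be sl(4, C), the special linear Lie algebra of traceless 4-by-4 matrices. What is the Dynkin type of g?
This is sl(4), which has dimension 4^2 - 1 = 15 and rank 4 - 1 = 3 (a Cartan subalgebra is the diagonal traceless matrices). In the classification of classical Lie algebras, the special linear algebra sl(n+1) has type A_n; here n = 3, so the Dynkin diagram is a chain of 3 nodes with single edges (A_3). Hence the type is A_3.

A3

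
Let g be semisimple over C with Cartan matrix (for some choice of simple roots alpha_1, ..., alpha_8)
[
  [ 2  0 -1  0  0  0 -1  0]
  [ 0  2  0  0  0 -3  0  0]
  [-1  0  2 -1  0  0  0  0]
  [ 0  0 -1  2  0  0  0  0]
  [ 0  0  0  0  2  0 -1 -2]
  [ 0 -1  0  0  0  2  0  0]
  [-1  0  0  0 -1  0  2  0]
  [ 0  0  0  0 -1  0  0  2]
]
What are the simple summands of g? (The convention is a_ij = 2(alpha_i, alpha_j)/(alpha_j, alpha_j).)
B_6 (so(13)) + G_2

The diagram associated to this matrix has two connected components: the simple roots {alpha_1, alpha_3, alpha_4, alpha_5, alpha_7, alpha_8} form a chain of 6 nodes with a double edge at one end; the terminal node there is the unique short simple root (B_6), and {alpha_2, alpha_6} form two nodes joined by a triple edge (G_2). A semisimple Lie algebra decomposes uniquely as the direct sum of simple ideals, one per connected component of its Dynkin diagram, so g ≅ B_6 ⊕ G_2 (dimension 78 + 14 = 92).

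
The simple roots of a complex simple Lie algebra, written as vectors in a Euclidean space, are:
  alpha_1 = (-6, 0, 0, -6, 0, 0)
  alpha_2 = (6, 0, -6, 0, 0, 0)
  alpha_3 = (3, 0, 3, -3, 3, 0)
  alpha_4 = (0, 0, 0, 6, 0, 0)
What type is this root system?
F_4

Compute the Cartan integers a_ij = 2(alpha_i, alpha_j)/(alpha_j, alpha_j); the resulting 4x4 Cartan matrix is
[[2, -1, 0, -2], [-1, 2, 0, 0], [0, 0, 2, -1], [-1, 0, -1, 2]].
The roots have two lengths (squared-length ratio 2:1); the short ones are alpha_{3,4}. The associated Dynkin diagram is a chain of 4 nodes with a double edge between the middle two (F_4), so the type is F_4.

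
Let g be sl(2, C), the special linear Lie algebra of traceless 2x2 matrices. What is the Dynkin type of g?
This is sl(2), which has dimension 2^2 - 1 = 3 and rank 2 - 1 = 1 (a Cartan subalgebra is the diagonal traceless matrices). In the classification of classical Lie algebras, the special linear algebra sl(n+1) has type A_n; here n = 1, so the Dynkin diagram is a chain of 1 nodes with single edges (A_1). Hence the type is A_1.

A1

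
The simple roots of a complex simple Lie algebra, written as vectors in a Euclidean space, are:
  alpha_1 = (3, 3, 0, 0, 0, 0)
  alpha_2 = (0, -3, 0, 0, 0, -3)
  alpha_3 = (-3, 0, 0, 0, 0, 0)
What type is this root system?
type B_3

Compute the Cartan integers a_ij = 2(alpha_i, alpha_j)/(alpha_j, alpha_j); the resulting 3x3 Cartan matrix is
[[2, -1, -2], [-1, 2, 0], [-1, 0, 2]].
The roots have two lengths (squared-length ratio 2:1); the short ones are alpha_{3}. The associated Dynkin diagram is a chain of 3 nodes with a double edge at one end; the terminal node there is the unique short simple root (B_3), so the type is B_3 (the algebra so(7)).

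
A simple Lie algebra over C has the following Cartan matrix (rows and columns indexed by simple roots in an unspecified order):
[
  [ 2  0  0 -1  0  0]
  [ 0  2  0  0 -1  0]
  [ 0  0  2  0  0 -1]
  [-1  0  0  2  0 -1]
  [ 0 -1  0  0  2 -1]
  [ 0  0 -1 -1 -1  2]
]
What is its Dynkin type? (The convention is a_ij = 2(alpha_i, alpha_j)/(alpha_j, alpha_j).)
The matrix has rank 6 with 2's on the diagonal. Reading the off-diagonal entries as Dynkin edges (a single edge where a_ij = a_ji = -1; a double or triple edge where a_ij * a_ji = 2 or 3), the diagram is a chain of 5 nodes with one extra node attached to the third node from one end (E_6). One simple-root ordering that puts it in standard form is (alpha_2, alpha_3, alpha_5, alpha_6, alpha_4, alpha_1). So the algebra is type E_6.

E_6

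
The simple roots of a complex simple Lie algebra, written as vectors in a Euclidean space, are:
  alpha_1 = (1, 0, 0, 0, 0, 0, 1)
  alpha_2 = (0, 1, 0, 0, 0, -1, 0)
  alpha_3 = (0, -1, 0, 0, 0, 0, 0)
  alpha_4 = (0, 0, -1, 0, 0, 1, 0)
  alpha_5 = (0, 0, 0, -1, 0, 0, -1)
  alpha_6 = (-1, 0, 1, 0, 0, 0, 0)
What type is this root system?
Compute the Cartan integers a_ij = 2(alpha_i, alpha_j)/(alpha_j, alpha_j); the resulting 6x6 Cartan matrix is
[[2, 0, 0, 0, -1, -1], [0, 2, -2, -1, 0, 0], [0, -1, 2, 0, 0, 0], [0, -1, 0, 2, 0, -1], [-1, 0, 0, 0, 2, 0], [-1, 0, 0, -1, 0, 2]].
The roots have two lengths (squared-length ratio 2:1); the short ones are alpha_{3}. The associated Dynkin diagram is a chain of 6 nodes with a double edge at one end; the terminal node there is the unique short simple root (B_6), so the type is B_6 (the algebra so(13)).

B_6 (so(13))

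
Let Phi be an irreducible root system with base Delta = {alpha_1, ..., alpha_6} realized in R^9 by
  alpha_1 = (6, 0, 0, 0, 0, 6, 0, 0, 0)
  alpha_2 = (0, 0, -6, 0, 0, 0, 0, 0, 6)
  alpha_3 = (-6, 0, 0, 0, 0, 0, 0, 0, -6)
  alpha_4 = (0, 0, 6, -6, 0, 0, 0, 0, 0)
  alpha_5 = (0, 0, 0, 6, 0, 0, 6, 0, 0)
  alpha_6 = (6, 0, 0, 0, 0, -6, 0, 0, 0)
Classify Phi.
D_6 (so(12))

Compute the Cartan integers a_ij = 2(alpha_i, alpha_j)/(alpha_j, alpha_j); the resulting 6x6 Cartan matrix is
[[2, 0, -1, 0, 0, 0], [0, 2, -1, -1, 0, 0], [-1, -1, 2, 0, 0, -1], [0, -1, 0, 2, -1, 0], [0, 0, 0, -1, 2, 0], [0, 0, -1, 0, 0, 2]].
All simple roots have the same length, so the diagram is simply laced. The associated Dynkin diagram is a chain of 4 nodes with a fork of two nodes at one end (D_6), so the type is D_6 (the algebra so(12)).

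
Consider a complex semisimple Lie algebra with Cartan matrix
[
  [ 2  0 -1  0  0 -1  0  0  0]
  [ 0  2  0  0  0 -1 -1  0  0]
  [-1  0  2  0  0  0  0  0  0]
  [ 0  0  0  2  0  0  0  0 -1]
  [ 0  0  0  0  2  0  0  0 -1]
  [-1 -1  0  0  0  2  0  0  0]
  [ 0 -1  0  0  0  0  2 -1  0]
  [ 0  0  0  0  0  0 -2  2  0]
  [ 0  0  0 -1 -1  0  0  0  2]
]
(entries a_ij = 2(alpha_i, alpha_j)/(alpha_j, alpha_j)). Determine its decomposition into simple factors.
The diagram associated to this matrix has two connected components: the simple roots {alpha_4, alpha_5, alpha_9} form a chain of 3 nodes with single edges (A_3), and {alpha_1, alpha_2, alpha_3, alpha_6, alpha_7, alpha_8} form a chain of 6 nodes with a double edge at one end; the terminal node there is the unique long simple root (C_6). A semisimple Lie algebra decomposes uniquely as the direct sum of simple ideals, one per connected component of its Dynkin diagram, so g ≅ A_3 ⊕ C_6 (dimension 15 + 78 = 93).

A3 ⊕ C6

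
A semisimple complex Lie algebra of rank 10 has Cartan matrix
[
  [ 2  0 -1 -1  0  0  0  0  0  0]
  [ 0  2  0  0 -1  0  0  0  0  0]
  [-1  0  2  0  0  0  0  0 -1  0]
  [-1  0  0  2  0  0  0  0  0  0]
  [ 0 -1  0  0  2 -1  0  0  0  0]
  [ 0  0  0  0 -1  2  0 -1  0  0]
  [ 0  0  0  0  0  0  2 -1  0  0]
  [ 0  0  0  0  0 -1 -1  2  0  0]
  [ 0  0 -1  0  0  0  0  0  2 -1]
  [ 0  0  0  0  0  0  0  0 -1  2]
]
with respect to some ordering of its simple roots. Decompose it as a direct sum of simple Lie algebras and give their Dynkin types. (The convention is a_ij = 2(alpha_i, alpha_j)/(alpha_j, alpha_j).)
A_5 ⊕ A_5

The diagram associated to this matrix has two connected components: the simple roots {alpha_2, alpha_5, alpha_6, alpha_7, alpha_8} form a chain of 5 nodes with single edges (A_5), and {alpha_1, alpha_3, alpha_4, alpha_9, alpha_10} form a chain of 5 nodes with single edges (A_5). A semisimple Lie algebra decomposes uniquely as the direct sum of simple ideals, one per connected component of its Dynkin diagram, so g ≅ A_5 ⊕ A_5 (dimension 35 + 35 = 70).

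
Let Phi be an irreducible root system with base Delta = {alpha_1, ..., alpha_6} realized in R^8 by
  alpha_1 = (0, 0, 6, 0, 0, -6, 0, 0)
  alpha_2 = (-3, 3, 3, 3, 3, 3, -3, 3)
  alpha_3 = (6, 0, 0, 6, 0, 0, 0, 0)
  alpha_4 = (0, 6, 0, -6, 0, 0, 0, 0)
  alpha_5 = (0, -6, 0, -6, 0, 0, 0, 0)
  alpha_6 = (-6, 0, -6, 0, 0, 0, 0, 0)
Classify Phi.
E6

Compute the Cartan integers a_ij = 2(alpha_i, alpha_j)/(alpha_j, alpha_j); the resulting 6x6 Cartan matrix is
[[2, 0, 0, 0, 0, -1], [0, 2, 0, 0, -1, 0], [0, 0, 2, -1, -1, -1], [0, 0, -1, 2, 0, 0], [0, -1, -1, 0, 2, 0], [-1, 0, -1, 0, 0, 2]].
All simple roots have the same length, so the diagram is simply laced. The associated Dynkin diagram is a chain of 5 nodes with one extra node attached to the third node from one end (E_6), so the type is E_6.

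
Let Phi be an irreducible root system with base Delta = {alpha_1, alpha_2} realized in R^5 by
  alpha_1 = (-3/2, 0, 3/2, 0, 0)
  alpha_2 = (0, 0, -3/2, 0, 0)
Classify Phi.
B_2 (so(5))

Compute the Cartan integers a_ij = 2(alpha_i, alpha_j)/(alpha_j, alpha_j); the resulting 2x2 Cartan matrix is
[[2, -2], [-1, 2]].
The roots have two lengths (squared-length ratio 2:1); the short ones are alpha_{2}. The associated Dynkin diagram is a chain of 2 nodes with a double edge at one end; the terminal node there is the unique short simple root (B_2), so the type is B_2 (the algebra so(5)).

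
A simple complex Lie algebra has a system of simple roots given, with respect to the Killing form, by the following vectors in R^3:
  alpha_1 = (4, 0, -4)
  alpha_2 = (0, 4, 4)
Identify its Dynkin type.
Compute the Cartan integers a_ij = 2(alpha_i, alpha_j)/(alpha_j, alpha_j); the resulting 2x2 Cartan matrix is
[[2, -1], [-1, 2]].
All simple roots have the same length, so the diagram is simply laced. The associated Dynkin diagram is a chain of 2 nodes with single edges (A_2), so the type is A_2 (the algebra sl(3)).

A_2 (sl(3))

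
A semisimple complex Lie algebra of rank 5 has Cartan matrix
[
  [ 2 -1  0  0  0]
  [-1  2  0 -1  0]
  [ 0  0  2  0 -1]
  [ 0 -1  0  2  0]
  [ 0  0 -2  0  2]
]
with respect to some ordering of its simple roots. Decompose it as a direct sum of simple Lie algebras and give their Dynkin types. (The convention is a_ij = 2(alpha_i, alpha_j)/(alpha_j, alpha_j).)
A_3 ⊕ B_2

The diagram associated to this matrix has two connected components: the simple roots {alpha_1, alpha_2, alpha_4} form a chain of 3 nodes with single edges (A_3), and {alpha_3, alpha_5} form a chain of 2 nodes with a double edge at one end; the terminal node there is the unique short simple root (B_2). A semisimple Lie algebra decomposes uniquely as the direct sum of simple ideals, one per connected component of its Dynkin diagram, so g ≅ A_3 ⊕ B_2 (dimension 15 + 10 = 25).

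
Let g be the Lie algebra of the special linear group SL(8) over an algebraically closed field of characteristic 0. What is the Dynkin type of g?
A_7

This is sl(8), which has dimension 8^2 - 1 = 63 and rank 8 - 1 = 7 (a Cartan subalgebra is the diagonal traceless matrices). In the classification of classical Lie algebras, the special linear algebra sl(n+1) has type A_n; here n = 7, so the Dynkin diagram is a chain of 7 nodes with single edges (A_7). Hence the type is A_7.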